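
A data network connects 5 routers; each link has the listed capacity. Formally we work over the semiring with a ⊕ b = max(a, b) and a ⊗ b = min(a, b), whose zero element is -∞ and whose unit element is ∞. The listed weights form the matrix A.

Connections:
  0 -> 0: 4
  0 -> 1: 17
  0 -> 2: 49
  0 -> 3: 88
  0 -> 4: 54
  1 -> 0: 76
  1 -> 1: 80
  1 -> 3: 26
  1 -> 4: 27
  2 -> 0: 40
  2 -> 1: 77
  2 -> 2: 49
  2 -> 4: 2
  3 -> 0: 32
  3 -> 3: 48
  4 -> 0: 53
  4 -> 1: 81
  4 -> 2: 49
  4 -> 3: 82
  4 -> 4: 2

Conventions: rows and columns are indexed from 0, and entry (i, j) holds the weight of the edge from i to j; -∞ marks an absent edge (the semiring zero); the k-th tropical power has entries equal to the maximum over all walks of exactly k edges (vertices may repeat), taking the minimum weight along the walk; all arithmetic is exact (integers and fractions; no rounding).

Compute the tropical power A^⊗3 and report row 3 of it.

A^⊗2:
  [53, 54, 49, 54, 17]
  [76, 80, 49, 76, 54]
  [76, 77, 49, 40, 40]
  [32, 17, 32, 48, 32]
  [76, 80, 49, 53, 53]
A^⊗3:
  [54, 54, 49, 53, 53]
  [76, 80, 49, 76, 54]
  [76, 77, 49, 76, 54]
  [32, 32, 32, 48, 32]
  [76, 80, 49, 76, 54]
Answer: row 3 of A^⊗3 = [32, 32, 32, 48, 32]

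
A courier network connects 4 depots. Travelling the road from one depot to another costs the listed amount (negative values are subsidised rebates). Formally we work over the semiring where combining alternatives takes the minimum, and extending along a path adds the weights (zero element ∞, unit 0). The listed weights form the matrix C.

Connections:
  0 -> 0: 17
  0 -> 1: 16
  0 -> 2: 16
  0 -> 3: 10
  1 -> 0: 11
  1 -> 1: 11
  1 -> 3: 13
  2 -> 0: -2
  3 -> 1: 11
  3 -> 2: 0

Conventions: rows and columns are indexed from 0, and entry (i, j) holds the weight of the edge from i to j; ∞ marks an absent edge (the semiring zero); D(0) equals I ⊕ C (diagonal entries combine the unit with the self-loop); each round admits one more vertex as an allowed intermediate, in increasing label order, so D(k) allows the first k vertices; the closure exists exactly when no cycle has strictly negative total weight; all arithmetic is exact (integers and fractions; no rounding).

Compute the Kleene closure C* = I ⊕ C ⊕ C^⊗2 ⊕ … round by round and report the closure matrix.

D(0):
  [0, 16, 16, 10]
  [11, 0, ∞, 13]
  [-2, ∞, 0, ∞]
  [∞, 11, 0, 0]
D(1):
  [0, 16, 16, 10]
  [11, 0, 27, 13]
  [-2, 14, 0, 8]
  [∞, 11, 0, 0]
D(2):
  [0, 16, 16, 10]
  [11, 0, 27, 13]
  [-2, 14, 0, 8]
  [22, 11, 0, 0]
D(3):
  [0, 16, 16, 10]
  [11, 0, 27, 13]
  [-2, 14, 0, 8]
  [-2, 11, 0, 0]
D(4):
  [0, 16, 10, 10]
  [11, 0, 13, 13]
  [-2, 14, 0, 8]
  [-2, 11, 0, 0]
Answer: C* = [[0, 16, 10, 10], [11, 0, 13, 13], [-2, 14, 0, 8], [-2, 11, 0, 0]]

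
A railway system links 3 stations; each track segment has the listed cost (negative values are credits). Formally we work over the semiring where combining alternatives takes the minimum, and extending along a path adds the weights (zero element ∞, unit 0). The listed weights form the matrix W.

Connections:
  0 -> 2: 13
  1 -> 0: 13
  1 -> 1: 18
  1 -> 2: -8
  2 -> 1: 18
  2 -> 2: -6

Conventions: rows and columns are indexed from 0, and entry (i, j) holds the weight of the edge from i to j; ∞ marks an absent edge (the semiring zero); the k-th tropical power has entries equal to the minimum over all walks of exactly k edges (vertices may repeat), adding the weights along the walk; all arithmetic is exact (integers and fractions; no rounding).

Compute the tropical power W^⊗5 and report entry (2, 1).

W^⊗2:
  [∞, 31, 7]
  [31, 10, -14]
  [31, 12, -12]
W^⊗3:
  [44, 25, 1]
  [23, 4, -20]
  [25, 6, -18]
W^⊗4:
  [38, 19, -5]
  [17, -2, -26]
  [19, 0, -24]
W^⊗5:
  [32, 13, -11]
  [11, -8, -32]
  [13, -6, -30]
Key observation: the optimum is the walk 2->2->2->2->2->1, with weight (-6) + (-6) + (-6) + (-6) + 18 = -6.
Optimal value attained by: walk 2->2->2->2->2->1.
Answer: (W^⊗5)[2][1] = -6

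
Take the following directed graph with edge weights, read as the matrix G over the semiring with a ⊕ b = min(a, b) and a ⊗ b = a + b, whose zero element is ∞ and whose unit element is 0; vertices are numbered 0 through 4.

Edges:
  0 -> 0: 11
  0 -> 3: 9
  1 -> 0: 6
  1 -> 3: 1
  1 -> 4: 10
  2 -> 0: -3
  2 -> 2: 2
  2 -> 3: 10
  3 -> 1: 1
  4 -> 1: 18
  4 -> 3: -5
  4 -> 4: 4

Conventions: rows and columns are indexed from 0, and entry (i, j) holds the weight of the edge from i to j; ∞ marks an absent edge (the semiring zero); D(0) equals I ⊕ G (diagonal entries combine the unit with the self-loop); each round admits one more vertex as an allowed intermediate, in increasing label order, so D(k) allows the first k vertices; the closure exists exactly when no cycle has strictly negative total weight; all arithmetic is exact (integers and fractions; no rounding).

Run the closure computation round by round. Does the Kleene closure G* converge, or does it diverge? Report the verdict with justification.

D(0):
  [0, ∞, ∞, 9, ∞]
  [6, 0, ∞, 1, 10]
  [-3, ∞, 0, 10, ∞]
  [∞, 1, ∞, 0, ∞]
  [∞, 18, ∞, -5, 0]
D(1):
  [0, ∞, ∞, 9, ∞]
  [6, 0, ∞, 1, 10]
  [-3, ∞, 0, 6, ∞]
  [∞, 1, ∞, 0, ∞]
  [∞, 18, ∞, -5, 0]
D(2):
  [0, ∞, ∞, 9, ∞]
  [6, 0, ∞, 1, 10]
  [-3, ∞, 0, 6, ∞]
  [7, 1, ∞, 0, 11]
  [24, 18, ∞, -5, 0]
D(3):
  [0, ∞, ∞, 9, ∞]
  [6, 0, ∞, 1, 10]
  [-3, ∞, 0, 6, ∞]
  [7, 1, ∞, 0, 11]
  [24, 18, ∞, -5, 0]
D(4):
  [0, 10, ∞, 9, 20]
  [6, 0, ∞, 1, 10]
  [-3, 7, 0, 6, 17]
  [7, 1, ∞, 0, 11]
  [2, -4, ∞, -5, 0]
D(5):
  [0, 10, ∞, 9, 20]
  [6, 0, ∞, 1, 10]
  [-3, 7, 0, 6, 17]
  [7, 1, ∞, 0, 11]
  [2, -4, ∞, -5, 0]
Key observation: every diagonal entry stays at the unit through all rounds, so no improving cycle exists.
Answer: CONVERGES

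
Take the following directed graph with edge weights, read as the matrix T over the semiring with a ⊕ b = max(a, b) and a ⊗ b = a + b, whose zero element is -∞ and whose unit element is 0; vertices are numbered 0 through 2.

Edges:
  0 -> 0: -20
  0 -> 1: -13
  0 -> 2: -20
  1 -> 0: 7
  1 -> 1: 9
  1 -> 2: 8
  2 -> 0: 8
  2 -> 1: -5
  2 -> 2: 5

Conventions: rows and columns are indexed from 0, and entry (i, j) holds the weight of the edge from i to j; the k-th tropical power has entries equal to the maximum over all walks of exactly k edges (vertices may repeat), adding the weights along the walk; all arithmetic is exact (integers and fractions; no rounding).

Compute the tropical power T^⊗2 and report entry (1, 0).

T^⊗2:
  [-6, -4, -5]
  [16, 18, 17]
  [13, 4, 10]
Key observation: the optimum is the walk 1->1->0, with weight 9 + 7 = 16.
Optimal value attained by: walk 1->1->0.
Answer: (T^⊗2)[1][0] = 16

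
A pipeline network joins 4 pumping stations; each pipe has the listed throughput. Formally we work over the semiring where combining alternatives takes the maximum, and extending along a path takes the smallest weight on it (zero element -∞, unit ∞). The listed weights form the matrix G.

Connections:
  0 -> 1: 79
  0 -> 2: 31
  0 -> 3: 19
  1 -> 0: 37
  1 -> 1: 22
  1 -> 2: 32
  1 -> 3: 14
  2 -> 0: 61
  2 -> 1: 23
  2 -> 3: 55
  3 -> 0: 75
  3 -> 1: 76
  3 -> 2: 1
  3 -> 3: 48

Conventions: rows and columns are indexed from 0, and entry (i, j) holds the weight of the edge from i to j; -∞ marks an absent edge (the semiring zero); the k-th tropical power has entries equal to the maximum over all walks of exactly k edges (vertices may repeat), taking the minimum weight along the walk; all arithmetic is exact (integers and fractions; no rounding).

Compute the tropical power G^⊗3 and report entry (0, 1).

G^⊗2:
  [37, 23, 32, 31]
  [32, 37, 31, 32]
  [55, 61, 31, 48]
  [48, 75, 32, 48]
G^⊗3:
  [32, 37, 31, 32]
  [37, 32, 32, 32]
  [48, 55, 32, 48]
  [48, 48, 32, 48]
Key observation: the optimum is the walk 0->1->0->1, with weight 79 min 37 min 79 = 37.
Optimal value attained by: walk 0->1->0->1.
Answer: (G^⊗3)[0][1] = 37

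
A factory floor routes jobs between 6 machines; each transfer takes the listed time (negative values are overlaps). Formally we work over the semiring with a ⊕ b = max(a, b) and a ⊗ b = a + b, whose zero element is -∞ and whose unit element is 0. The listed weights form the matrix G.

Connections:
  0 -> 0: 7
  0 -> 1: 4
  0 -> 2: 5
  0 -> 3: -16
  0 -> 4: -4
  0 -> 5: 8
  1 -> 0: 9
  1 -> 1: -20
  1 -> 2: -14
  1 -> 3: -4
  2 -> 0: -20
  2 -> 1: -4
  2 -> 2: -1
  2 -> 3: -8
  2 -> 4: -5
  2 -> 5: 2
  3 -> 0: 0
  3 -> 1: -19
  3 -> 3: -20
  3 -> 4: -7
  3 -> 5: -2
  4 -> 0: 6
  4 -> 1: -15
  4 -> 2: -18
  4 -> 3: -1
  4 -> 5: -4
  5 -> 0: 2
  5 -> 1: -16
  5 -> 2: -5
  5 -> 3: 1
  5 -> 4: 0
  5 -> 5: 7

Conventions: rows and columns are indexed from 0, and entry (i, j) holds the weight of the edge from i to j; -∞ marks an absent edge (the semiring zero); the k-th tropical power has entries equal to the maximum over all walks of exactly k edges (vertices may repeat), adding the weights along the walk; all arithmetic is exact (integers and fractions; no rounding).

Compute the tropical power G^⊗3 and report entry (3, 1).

G^⊗2:
  [14, 11, 12, 9, 8, 15]
  [16, 13, 14, -7, 5, 17]
  [5, -5, -2, 3, 2, 9]
  [7, 4, 5, -1, -2, 8]
  [13, 10, 11, -3, 2, 14]
  [9, 6, 7, 8, 7, 14]
G^⊗3:
  [21, 18, 19, 16, 15, 22]
  [23, 20, 21, 18, 17, 24]
  [12, 9, 10, 10, 9, 16]
  [14, 11, 12, 9, 8, 15]
  [20, 17, 18, 15, 14, 21]
  [16, 13, 14, 15, 14, 21]
Key observation: the optimum is the walk 3->0->0->1, with weight 0 + 7 + 4 = 11.
Optimal value attained by: walk 3->0->0->1.
Answer: (G^⊗3)[3][1] = 11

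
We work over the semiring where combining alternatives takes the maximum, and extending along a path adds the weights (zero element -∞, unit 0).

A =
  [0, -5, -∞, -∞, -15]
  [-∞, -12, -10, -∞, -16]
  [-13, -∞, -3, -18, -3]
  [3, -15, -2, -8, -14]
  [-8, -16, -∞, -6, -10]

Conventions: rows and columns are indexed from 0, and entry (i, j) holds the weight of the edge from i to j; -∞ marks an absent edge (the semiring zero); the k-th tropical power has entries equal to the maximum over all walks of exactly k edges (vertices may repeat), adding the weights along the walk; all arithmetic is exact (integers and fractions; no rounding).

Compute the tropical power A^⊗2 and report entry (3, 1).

A^⊗2:
  [0, -5, -15, -21, -15]
  [-23, -24, -13, -22, -13]
  [-11, -18, -6, -9, -6]
  [3, -2, -5, -16, -5]
  [-3, -13, -8, -14, -20]
Key observation: the optimum is the walk 3->0->1, with weight 3 + (-5) = -2.
Optimal value attained by: walk 3->0->1.
Answer: (A^⊗2)[3][1] = -2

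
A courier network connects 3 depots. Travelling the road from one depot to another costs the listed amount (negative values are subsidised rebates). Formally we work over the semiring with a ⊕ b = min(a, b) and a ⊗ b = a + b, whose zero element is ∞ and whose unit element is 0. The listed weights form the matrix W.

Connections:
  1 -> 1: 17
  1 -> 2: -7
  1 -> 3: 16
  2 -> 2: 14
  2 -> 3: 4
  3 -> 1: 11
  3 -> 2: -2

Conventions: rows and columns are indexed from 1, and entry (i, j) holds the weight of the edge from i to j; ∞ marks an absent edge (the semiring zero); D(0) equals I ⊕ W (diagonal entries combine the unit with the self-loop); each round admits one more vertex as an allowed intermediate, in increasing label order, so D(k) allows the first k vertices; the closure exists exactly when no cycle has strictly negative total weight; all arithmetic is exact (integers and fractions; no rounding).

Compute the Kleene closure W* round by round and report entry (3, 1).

D(0):
  [0, -7, 16]
  [∞, 0, 4]
  [11, -2, 0]
D(1):
  [0, -7, 16]
  [∞, 0, 4]
  [11, -2, 0]
D(2):
  [0, -7, -3]
  [∞, 0, 4]
  [11, -2, 0]
D(3):
  [0, -7, -3]
  [15, 0, 4]
  [11, -2, 0]
Answer: W*[3][1] = 11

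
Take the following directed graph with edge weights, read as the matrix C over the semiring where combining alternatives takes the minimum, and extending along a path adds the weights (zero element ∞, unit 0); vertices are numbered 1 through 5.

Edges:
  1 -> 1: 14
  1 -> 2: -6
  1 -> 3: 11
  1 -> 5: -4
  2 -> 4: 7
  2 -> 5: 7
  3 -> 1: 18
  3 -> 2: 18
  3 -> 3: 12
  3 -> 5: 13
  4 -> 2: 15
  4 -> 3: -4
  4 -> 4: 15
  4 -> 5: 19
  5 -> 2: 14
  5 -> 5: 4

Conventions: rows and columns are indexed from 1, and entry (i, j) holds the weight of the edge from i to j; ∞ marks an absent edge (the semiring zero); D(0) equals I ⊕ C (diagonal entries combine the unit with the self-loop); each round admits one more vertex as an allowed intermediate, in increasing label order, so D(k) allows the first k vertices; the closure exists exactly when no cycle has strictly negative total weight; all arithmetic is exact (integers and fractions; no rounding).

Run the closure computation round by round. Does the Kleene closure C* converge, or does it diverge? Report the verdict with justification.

D(0):
  [0, -6, 11, ∞, -4]
  [∞, 0, ∞, 7, 7]
  [18, 18, 0, ∞, 13]
  [∞, 15, -4, 0, 19]
  [∞, 14, ∞, ∞, 0]
D(1):
  [0, -6, 11, ∞, -4]
  [∞, 0, ∞, 7, 7]
  [18, 12, 0, ∞, 13]
  [∞, 15, -4, 0, 19]
  [∞, 14, ∞, ∞, 0]
D(2):
  [0, -6, 11, 1, -4]
  [∞, 0, ∞, 7, 7]
  [18, 12, 0, 19, 13]
  [∞, 15, -4, 0, 19]
  [∞, 14, ∞, 21, 0]
D(3):
  [0, -6, 11, 1, -4]
  [∞, 0, ∞, 7, 7]
  [18, 12, 0, 19, 13]
  [14, 8, -4, 0, 9]
  [∞, 14, ∞, 21, 0]
D(4):
  [0, -6, -3, 1, -4]
  [21, 0, 3, 7, 7]
  [18, 12, 0, 19, 13]
  [14, 8, -4, 0, 9]
  [35, 14, 17, 21, 0]
D(5):
  [0, -6, -3, 1, -4]
  [21, 0, 3, 7, 7]
  [18, 12, 0, 19, 13]
  [14, 8, -4, 0, 9]
  [35, 14, 17, 21, 0]
Key observation: every diagonal entry stays at the unit through all rounds, so no improving cycle exists.
Answer: CONVERGES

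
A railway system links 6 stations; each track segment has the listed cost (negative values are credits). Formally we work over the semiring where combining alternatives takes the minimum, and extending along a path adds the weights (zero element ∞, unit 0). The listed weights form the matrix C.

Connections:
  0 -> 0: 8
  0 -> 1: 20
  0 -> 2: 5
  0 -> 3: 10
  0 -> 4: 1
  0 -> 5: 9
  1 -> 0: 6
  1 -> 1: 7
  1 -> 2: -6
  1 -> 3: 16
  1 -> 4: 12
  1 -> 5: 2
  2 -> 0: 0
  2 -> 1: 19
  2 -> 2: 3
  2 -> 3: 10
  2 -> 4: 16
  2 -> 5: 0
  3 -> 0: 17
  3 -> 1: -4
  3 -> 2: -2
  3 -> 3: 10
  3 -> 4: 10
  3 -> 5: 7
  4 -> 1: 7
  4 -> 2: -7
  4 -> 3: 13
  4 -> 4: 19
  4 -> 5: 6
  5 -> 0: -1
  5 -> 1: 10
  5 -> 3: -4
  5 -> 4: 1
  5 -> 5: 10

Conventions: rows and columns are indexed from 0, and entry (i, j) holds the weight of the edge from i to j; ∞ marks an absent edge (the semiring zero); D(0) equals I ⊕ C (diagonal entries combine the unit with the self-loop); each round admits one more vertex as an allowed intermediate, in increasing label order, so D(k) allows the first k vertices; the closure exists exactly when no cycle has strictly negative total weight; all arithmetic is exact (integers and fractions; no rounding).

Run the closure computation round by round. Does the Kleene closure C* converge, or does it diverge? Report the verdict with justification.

D(0):
  [0, 20, 5, 10, 1, 9]
  [6, 0, -6, 16, 12, 2]
  [0, 19, 0, 10, 16, 0]
  [17, -4, -2, 0, 10, 7]
  [∞, 7, -7, 13, 0, 6]
  [-1, 10, ∞, -4, 1, 0]
D(1):
  [0, 20, 5, 10, 1, 9]
  [6, 0, -6, 16, 7, 2]
  [0, 19, 0, 10, 1, 0]
  [17, -4, -2, 0, 10, 7]
  [∞, 7, -7, 13, 0, 6]
  [-1, 10, 4, -4, 0, 0]
D(2):
  [0, 20, 5, 10, 1, 9]
  [6, 0, -6, 16, 7, 2]
  [0, 19, 0, 10, 1, 0]
  [2, -4, -10, 0, 3, -2]
  [13, 7, -7, 13, 0, 6]
  [-1, 10, 4, -4, 0, 0]
Detection: at round 3, diagonal entry (4, 4) turns strictly negative.
Key observation: the cycle 4->2->0->4 has total weight (-7) + 0 + 1, which is strictly negative.
Answer: DIVERGES — negative cycle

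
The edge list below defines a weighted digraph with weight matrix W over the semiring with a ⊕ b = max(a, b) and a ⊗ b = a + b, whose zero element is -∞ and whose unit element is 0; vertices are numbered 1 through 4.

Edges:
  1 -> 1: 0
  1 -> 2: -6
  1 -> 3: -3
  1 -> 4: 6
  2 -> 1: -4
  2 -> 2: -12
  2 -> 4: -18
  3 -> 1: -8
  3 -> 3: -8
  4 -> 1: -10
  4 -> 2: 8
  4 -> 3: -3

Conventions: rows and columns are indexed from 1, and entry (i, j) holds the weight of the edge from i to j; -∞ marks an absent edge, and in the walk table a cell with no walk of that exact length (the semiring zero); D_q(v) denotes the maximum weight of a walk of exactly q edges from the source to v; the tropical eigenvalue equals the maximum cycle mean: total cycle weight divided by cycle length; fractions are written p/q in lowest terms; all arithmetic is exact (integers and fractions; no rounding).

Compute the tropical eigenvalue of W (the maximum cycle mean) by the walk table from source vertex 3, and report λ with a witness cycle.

q=0: [-∞, -∞, 0, -∞]
q=1: [-8, -∞, -8, -∞]
q=2: [-8, -14, -11, -2]
q=3: [-8, 6, -5, -2]
q=4: [2, 6, -5, -2]
Optimal cycle mean attained by: cycle 1->4->2->1, total 6 + 8 + (-4), length 3.
Answer: λ = 10/3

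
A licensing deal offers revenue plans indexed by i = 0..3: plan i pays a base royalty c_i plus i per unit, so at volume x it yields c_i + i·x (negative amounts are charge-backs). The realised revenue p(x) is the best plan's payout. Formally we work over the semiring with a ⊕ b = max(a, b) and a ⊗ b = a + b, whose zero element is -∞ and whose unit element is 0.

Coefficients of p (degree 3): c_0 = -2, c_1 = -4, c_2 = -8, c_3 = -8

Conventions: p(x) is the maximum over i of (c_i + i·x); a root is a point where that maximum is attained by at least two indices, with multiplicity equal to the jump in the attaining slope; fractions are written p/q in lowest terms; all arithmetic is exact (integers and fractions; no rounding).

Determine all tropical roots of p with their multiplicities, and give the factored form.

hull edge (i=0, c=-2) to (i=3, c=-8): slope -2, span 3
Factored form: p(x) = -8 ⊗ (x ⊕ 2) ⊗ (x ⊕ 2) ⊗ (x ⊕ 2)
Answer: roots = 2 (mult 3)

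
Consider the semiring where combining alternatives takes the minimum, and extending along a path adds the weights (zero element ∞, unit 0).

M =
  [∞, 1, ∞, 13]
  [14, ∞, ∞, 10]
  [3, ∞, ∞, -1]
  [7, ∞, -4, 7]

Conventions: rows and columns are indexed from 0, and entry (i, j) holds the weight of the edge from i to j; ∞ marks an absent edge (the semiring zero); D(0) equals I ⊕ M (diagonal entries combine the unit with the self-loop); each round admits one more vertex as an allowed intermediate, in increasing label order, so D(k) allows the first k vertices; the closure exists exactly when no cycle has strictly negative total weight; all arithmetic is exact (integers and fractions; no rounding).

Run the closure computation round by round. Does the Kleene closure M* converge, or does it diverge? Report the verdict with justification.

D(0):
  [0, 1, ∞, 13]
  [14, 0, ∞, 10]
  [3, ∞, 0, -1]
  [7, ∞, -4, 0]
D(1):
  [0, 1, ∞, 13]
  [14, 0, ∞, 10]
  [3, 4, 0, -1]
  [7, 8, -4, 0]
D(2):
  [0, 1, ∞, 11]
  [14, 0, ∞, 10]
  [3, 4, 0, -1]
  [7, 8, -4, 0]
Detection: at round 3, diagonal entry (3, 3) turns strictly negative.
Key observation: the cycle 3->2->3 has total weight (-4) + (-1), which is strictly negative.
Answer: DIVERGES — negative cycle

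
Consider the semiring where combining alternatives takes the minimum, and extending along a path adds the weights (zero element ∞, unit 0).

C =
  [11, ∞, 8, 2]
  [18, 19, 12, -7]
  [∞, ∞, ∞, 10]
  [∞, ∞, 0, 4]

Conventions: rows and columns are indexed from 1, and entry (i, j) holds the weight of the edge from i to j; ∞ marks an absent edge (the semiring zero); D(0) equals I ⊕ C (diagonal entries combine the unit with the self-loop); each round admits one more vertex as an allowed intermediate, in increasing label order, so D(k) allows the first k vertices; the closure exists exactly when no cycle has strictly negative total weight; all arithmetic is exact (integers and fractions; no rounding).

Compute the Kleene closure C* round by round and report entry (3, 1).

D(0):
  [0, ∞, 8, 2]
  [18, 0, 12, -7]
  [∞, ∞, 0, 10]
  [∞, ∞, 0, 0]
D(1):
  [0, ∞, 8, 2]
  [18, 0, 12, -7]
  [∞, ∞, 0, 10]
  [∞, ∞, 0, 0]
D(2):
  [0, ∞, 8, 2]
  [18, 0, 12, -7]
  [∞, ∞, 0, 10]
  [∞, ∞, 0, 0]
D(3):
  [0, ∞, 8, 2]
  [18, 0, 12, -7]
  [∞, ∞, 0, 10]
  [∞, ∞, 0, 0]
D(4):
  [0, ∞, 2, 2]
  [18, 0, -7, -7]
  [∞, ∞, 0, 10]
  [∞, ∞, 0, 0]
Answer: C*[3][1] = ∞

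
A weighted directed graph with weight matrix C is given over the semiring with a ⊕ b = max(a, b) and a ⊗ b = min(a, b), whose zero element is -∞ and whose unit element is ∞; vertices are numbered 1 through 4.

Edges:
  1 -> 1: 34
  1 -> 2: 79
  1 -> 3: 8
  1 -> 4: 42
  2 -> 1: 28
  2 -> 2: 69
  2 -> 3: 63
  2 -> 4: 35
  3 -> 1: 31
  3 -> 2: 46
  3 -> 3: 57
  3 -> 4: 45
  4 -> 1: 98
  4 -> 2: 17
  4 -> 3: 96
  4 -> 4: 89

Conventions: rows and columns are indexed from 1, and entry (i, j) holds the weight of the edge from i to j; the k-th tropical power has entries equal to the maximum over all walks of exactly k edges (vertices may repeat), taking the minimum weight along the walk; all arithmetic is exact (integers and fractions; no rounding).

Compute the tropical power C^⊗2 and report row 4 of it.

C^⊗2:
  [42, 69, 63, 42]
  [35, 69, 63, 45]
  [45, 46, 57, 45]
  [89, 79, 89, 89]
Answer: row 4 of C^⊗2 = [89, 79, 89, 89]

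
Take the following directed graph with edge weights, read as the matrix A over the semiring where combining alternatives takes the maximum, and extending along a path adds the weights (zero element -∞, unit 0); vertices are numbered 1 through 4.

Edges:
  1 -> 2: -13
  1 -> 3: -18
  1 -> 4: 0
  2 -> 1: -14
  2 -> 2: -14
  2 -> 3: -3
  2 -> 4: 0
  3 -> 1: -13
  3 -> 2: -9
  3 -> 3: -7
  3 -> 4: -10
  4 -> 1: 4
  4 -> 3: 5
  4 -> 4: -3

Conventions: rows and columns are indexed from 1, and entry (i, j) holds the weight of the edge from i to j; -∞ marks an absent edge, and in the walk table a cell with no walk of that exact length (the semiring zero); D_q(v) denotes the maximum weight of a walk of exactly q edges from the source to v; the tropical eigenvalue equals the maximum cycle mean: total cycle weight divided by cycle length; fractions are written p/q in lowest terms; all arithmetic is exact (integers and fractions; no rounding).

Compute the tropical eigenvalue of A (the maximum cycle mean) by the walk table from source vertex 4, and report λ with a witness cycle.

q=0: [-∞, -∞, -∞, 0]
q=1: [4, -∞, 5, -3]
q=2: [1, -4, 2, 4]
q=3: [8, -7, 9, 1]
q=4: [5, 0, 6, 8]
Optimal cycle mean attained by: cycle 1->4->1, total 0 + 4, length 2.
Answer: λ = 2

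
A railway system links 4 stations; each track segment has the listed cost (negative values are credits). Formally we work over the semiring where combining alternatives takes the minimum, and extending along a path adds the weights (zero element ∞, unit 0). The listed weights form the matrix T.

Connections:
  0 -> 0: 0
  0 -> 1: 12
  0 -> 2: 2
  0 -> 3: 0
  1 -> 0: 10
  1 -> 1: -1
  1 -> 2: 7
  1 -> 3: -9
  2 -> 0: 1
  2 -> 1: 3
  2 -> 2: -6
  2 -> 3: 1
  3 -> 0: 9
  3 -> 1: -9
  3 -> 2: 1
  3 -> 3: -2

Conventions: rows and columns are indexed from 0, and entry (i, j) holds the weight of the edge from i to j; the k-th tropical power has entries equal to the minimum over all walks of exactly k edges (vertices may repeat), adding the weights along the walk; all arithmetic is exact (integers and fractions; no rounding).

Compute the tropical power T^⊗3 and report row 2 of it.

T^⊗2:
  [0, -9, -4, -2]
  [0, -18, -8, -11]
  [-5, -8, -12, -6]
  [1, -11, -5, -18]
T^⊗3:
  [-3, -11, -10, -18]
  [-8, -20, -14, -27]
  [-11, -15, -18, -17]
  [-9, -27, -17, -20]
Answer: row 2 of T^⊗3 = [-11, -15, -18, -17]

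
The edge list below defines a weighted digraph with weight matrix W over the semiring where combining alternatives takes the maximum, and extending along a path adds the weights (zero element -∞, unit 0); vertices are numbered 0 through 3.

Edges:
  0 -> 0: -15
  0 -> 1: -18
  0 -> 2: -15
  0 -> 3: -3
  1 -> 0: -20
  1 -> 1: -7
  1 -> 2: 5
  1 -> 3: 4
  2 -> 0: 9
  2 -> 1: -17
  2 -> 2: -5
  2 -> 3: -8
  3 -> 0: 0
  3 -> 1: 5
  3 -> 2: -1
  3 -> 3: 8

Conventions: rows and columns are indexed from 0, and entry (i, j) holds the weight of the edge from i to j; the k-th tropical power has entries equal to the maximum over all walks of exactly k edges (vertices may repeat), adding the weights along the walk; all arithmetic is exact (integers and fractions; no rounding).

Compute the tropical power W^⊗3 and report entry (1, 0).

W^⊗2:
  [-3, 2, -4, 5]
  [14, 9, 3, 12]
  [4, -3, -6, 6]
  [8, 13, 10, 16]
W^⊗3:
  [5, 10, 7, 13]
  [12, 17, 14, 20]
  [6, 11, 5, 14]
  [19, 21, 18, 24]
Key observation: the optimum is the walk 1->3->2->0, with weight 4 + (-1) + 9 = 12.
Optimal value attained by: walk 1->3->2->0.
Answer: (W^⊗3)[1][0] = 12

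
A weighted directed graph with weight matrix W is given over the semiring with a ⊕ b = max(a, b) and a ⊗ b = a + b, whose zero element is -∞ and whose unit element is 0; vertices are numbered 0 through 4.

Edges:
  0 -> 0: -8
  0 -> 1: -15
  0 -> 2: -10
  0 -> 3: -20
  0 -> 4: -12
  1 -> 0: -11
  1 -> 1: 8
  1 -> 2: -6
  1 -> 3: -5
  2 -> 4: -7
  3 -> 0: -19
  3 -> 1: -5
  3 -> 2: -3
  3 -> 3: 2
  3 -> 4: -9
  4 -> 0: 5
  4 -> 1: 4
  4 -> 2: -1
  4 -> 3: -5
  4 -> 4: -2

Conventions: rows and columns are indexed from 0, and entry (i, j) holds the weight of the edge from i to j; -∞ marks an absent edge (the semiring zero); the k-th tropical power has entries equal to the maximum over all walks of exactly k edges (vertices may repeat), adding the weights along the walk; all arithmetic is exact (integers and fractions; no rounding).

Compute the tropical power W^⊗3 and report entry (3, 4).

W^⊗2:
  [-7, -7, -13, -17, -14]
  [-3, 16, 2, 3, -13]
  [-2, -3, -8, -12, -9]
  [-4, 3, -1, 4, -7]
  [3, 12, -2, -1, -4]
W^⊗3:
  [-9, 1, -13, -12, -16]
  [5, 24, 10, 11, -5]
  [-4, 5, -9, -8, -11]
  [-2, 11, 1, 6, -5]
  [1, 20, 6, 7, -6]
Key observation: the optimum is the walk 3->3->3->4, with weight 2 + 2 + (-9) = -5.
Optimal value attained by: walk 3->3->3->4.
Answer: (W^⊗3)[3][4] = -5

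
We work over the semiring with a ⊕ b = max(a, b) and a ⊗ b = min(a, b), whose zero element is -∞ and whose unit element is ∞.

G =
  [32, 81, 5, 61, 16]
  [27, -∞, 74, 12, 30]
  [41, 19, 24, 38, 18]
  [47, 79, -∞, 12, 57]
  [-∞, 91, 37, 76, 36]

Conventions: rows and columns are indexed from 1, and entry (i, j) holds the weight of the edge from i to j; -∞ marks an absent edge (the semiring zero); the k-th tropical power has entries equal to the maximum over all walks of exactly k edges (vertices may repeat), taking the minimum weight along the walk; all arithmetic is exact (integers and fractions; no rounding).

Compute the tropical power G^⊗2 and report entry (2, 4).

G^⊗2:
  [47, 61, 74, 32, 57]
  [41, 30, 30, 38, 30]
  [38, 41, 24, 41, 38]
  [32, 57, 74, 57, 36]
  [47, 76, 74, 37, 57]
Key observation: the optimum is the walk 2->3->4, with weight 74 min 38 = 38.
Optimal value attained by: walk 2->3->4.
Answer: (G^⊗2)[2][4] = 38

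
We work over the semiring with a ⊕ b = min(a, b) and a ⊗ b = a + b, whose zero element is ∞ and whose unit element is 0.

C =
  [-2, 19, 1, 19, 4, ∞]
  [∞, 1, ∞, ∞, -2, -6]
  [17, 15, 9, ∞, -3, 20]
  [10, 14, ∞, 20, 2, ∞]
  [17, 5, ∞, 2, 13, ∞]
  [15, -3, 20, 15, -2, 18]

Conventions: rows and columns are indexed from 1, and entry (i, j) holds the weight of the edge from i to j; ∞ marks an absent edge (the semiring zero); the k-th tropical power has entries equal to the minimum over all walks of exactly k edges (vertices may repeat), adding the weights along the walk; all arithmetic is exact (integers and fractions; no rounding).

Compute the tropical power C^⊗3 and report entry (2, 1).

C^⊗2:
  [-4, 9, -1, 6, -2, 13]
  [9, -9, 14, 0, -8, -5]
  [14, 2, 18, -1, 6, 9]
  [8, 7, 11, 4, 12, 8]
  [12, 6, 18, 15, 3, -1]
  [13, -2, 16, 0, -5, -9]
C^⊗3:
  [-6, 3, -3, 0, -4, 3]
  [7, -8, 10, -6, -11, -15]
  [9, 3, 15, 8, 0, -4]
  [6, 5, 9, 14, 5, 1]
  [10, -4, 13, 5, -3, 0]
  [6, -12, 11, -3, -11, -8]
Key observation: the optimum is the walk 2->6->1->1, with weight (-6) + 15 + (-2) = 7.
Optimal value attained by: walk 2->6->1->1.
Answer: (C^⊗3)[2][1] = 7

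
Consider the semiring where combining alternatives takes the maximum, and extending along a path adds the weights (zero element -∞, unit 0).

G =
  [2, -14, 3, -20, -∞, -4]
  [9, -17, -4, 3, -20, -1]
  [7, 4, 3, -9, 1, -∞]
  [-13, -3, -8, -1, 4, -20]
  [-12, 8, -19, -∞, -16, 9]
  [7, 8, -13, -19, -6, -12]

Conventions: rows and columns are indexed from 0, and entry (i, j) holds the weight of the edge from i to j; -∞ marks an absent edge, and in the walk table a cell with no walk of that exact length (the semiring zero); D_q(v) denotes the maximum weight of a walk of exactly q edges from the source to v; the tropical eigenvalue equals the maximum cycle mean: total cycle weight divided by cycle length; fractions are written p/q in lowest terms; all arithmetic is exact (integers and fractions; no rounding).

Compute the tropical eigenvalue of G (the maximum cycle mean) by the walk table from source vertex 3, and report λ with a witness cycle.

q=0: [-∞, -∞, -∞, 0, -∞, -∞]
q=1: [-13, -3, -8, -1, 4, -20]
q=2: [6, 12, -5, 0, 3, 13]
q=3: [21, 21, 9, 15, 7, 12]
q=4: [30, 20, 24, 24, 19, 20]
q=5: [32, 28, 33, 23, 28, 28]
q=6: [40, 37, 36, 31, 34, 37]
Optimal cycle mean attained by: cycle 0->2->4->5->1->0, total 3 + 1 + 9 + 8 + 9, length 5.
Answer: λ = 6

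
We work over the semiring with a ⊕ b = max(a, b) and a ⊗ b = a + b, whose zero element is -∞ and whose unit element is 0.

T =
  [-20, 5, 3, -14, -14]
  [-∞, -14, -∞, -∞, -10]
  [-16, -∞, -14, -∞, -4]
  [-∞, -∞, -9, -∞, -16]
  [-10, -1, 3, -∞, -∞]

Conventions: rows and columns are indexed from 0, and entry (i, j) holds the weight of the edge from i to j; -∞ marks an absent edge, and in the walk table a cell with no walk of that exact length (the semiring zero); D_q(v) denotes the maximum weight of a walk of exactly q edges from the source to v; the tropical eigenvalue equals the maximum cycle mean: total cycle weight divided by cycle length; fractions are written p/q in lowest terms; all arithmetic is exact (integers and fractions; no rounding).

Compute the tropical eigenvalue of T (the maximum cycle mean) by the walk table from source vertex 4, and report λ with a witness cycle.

q=0: [-∞, -∞, -∞, -∞, 0]
q=1: [-10, -1, 3, -∞, -∞]
q=2: [-13, -5, -7, -24, -1]
q=3: [-11, -2, 2, -27, -11]
q=4: [-14, -6, -8, -25, -2]
q=5: [-12, -3, 1, -28, -12]
Optimal cycle mean attained by: cycle 2->4->2, total (-4) + 3, length 2.
Answer: λ = -1/2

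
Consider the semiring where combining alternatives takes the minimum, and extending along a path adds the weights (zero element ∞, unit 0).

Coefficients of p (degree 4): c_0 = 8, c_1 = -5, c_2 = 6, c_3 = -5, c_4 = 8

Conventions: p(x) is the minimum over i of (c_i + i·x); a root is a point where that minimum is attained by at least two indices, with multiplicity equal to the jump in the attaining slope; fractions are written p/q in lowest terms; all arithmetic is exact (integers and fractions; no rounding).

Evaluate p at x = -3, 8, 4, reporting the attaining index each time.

p(-3) = min(8+0·(-3)=8, -5+1·(-3)=-8, 6+2·(-3)=0, -5+3·(-3)=-14, 8+4·(-3)=-4) = -14 (attained by i=3)
p(8) = min(8+0·8=8, -5+1·8=3, 6+2·8=22, -5+3·8=19, 8+4·8=40) = 3 (attained by i=1)
p(4) = min(8+0·4=8, -5+1·4=-1, 6+2·4=14, -5+3·4=7, 8+4·4=24) = -1 (attained by i=1)
Answer: p(-3) = -14; p(8) = 3; p(4) = -1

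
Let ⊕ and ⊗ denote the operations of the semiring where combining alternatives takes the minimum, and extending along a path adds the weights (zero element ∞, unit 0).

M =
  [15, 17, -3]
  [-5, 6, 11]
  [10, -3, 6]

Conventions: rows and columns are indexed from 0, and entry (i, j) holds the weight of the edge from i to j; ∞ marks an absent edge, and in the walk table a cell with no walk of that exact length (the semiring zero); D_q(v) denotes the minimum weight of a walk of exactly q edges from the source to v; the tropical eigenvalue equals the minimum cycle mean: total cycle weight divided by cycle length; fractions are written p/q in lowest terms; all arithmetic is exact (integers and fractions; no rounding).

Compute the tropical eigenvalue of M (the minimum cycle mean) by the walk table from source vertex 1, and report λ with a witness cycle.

q=0: [∞, 0, ∞]
q=1: [-5, 6, 11]
q=2: [1, 8, -8]
q=3: [2, -11, -2]
Optimal cycle mean attained by: cycle 0->2->1->0, total (-3) + (-3) + (-5), length 3.
Answer: λ = -11/3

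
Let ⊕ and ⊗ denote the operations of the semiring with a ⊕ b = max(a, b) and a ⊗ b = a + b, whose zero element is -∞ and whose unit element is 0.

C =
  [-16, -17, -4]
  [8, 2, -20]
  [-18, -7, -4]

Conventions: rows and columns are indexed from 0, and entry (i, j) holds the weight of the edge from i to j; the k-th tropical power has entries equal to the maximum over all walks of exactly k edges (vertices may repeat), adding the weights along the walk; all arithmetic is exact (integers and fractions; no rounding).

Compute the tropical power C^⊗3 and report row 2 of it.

C^⊗2:
  [-9, -11, -8]
  [10, 4, 4]
  [1, -5, -8]
C^⊗3:
  [-3, -9, -12]
  [12, 6, 6]
  [3, -3, -3]
Answer: row 2 of C^⊗3 = [3, -3, -3]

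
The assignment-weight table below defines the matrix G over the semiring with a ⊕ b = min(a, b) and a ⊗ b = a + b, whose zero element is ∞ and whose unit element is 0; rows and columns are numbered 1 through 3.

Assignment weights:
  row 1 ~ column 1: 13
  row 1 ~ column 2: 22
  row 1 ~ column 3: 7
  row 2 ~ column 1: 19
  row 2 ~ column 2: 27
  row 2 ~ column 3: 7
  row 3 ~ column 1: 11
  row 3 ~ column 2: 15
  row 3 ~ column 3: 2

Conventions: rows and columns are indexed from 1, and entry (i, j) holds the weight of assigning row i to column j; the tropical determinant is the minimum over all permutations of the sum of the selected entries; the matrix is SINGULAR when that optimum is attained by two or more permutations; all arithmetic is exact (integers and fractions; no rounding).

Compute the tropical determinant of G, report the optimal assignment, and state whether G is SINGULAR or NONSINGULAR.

σ = (1, 2, 3): 13 + 27 + 2 = 42
σ = (1, 3, 2): 13 + 7 + 15 = 35
σ = (2, 1, 3): 22 + 19 + 2 = 43
σ = (2, 3, 1): 22 + 7 + 11 = 40
σ = (3, 1, 2): 7 + 19 + 15 = 41
σ = (3, 2, 1): 7 + 27 + 11 = 45
Optimal value attained by: σ = (1, 3, 2).
Answer: det⊕(G) = 35; verdict: NONSINGULAR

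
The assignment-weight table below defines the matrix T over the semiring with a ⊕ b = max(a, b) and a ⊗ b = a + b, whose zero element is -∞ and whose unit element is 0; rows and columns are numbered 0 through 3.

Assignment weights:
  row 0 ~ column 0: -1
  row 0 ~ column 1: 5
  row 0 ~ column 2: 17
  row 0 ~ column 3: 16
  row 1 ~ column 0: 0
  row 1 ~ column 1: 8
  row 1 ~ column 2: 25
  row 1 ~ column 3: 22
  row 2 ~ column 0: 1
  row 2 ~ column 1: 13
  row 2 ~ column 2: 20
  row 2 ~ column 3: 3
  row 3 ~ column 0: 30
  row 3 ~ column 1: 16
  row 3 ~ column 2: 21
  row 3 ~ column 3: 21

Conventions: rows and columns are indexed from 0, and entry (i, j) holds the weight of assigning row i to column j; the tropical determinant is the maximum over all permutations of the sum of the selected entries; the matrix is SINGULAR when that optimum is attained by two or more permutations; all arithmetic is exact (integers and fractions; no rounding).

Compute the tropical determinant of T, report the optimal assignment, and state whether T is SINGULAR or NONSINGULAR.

σ = (0, 1, 2, 3): (-1) + 8 + 20 + 21 = 48
σ = (0, 1, 3, 2): (-1) + 8 + 3 + 21 = 31
σ = (0, 2, 1, 3): (-1) + 25 + 13 + 21 = 58
σ = (0, 2, 3, 1): (-1) + 25 + 3 + 16 = 43
σ = (0, 3, 1, 2): (-1) + 22 + 13 + 21 = 55
σ = (0, 3, 2, 1): (-1) + 22 + 20 + 16 = 57
σ = (1, 0, 2, 3): 5 + 0 + 20 + 21 = 46
σ = (1, 0, 3, 2): 5 + 0 + 3 + 21 = 29
σ = (1, 2, 0, 3): 5 + 25 + 1 + 21 = 52
σ = (1, 2, 3, 0): 5 + 25 + 3 + 30 = 63
σ = (1, 3, 0, 2): 5 + 22 + 1 + 21 = 49
σ = (1, 3, 2, 0): 5 + 22 + 20 + 30 = 77
σ = (2, 0, 1, 3): 17 + 0 + 13 + 21 = 51
σ = (2, 0, 3, 1): 17 + 0 + 3 + 16 = 36
σ = (2, 1, 0, 3): 17 + 8 + 1 + 21 = 47
σ = (2, 1, 3, 0): 17 + 8 + 3 + 30 = 58
σ = (2, 3, 0, 1): 17 + 22 + 1 + 16 = 56
σ = (2, 3, 1, 0): 17 + 22 + 13 + 30 = 82
σ = (3, 0, 1, 2): 16 + 0 + 13 + 21 = 50
σ = (3, 0, 2, 1): 16 + 0 + 20 + 16 = 52
σ = (3, 1, 0, 2): 16 + 8 + 1 + 21 = 46
σ = (3, 1, 2, 0): 16 + 8 + 20 + 30 = 74
σ = (3, 2, 0, 1): 16 + 25 + 1 + 16 = 58
σ = (3, 2, 1, 0): 16 + 25 + 13 + 30 = 84
Optimal value attained by: σ = (3, 2, 1, 0).
Answer: det⊕(T) = 84; verdict: NONSINGULAR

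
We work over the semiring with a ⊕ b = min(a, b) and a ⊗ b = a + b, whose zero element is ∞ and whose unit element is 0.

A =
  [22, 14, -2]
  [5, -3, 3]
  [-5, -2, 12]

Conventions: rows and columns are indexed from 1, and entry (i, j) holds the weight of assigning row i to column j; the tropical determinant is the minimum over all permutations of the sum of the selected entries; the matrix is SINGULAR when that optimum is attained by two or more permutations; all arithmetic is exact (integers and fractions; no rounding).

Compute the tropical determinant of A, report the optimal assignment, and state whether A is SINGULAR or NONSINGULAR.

σ = (1, 2, 3): 22 + (-3) + 12 = 31
σ = (1, 3, 2): 22 + 3 + (-2) = 23
σ = (2, 1, 3): 14 + 5 + 12 = 31
σ = (2, 3, 1): 14 + 3 + (-5) = 12
σ = (3, 1, 2): (-2) + 5 + (-2) = 1
σ = (3, 2, 1): (-2) + (-3) + (-5) = -10
Optimal value attained by: σ = (3, 2, 1).
Answer: det⊕(A) = -10; verdict: NONSINGULAR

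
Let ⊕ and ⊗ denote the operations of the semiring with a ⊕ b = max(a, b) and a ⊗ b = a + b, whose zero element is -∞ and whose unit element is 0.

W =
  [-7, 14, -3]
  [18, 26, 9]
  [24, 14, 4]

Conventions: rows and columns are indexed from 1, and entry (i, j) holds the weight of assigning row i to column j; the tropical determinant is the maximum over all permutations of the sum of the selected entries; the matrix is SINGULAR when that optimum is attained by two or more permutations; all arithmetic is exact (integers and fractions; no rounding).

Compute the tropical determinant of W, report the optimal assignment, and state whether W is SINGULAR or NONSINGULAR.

σ = (1, 2, 3): (-7) + 26 + 4 = 23
σ = (1, 3, 2): (-7) + 9 + 14 = 16
σ = (2, 1, 3): 14 + 18 + 4 = 36
σ = (2, 3, 1): 14 + 9 + 24 = 47
σ = (3, 1, 2): (-3) + 18 + 14 = 29
σ = (3, 2, 1): (-3) + 26 + 24 = 47
Optimal value attained by: σ = (2, 3, 1).
Answer: det⊕(W) = 47; verdict: SINGULAR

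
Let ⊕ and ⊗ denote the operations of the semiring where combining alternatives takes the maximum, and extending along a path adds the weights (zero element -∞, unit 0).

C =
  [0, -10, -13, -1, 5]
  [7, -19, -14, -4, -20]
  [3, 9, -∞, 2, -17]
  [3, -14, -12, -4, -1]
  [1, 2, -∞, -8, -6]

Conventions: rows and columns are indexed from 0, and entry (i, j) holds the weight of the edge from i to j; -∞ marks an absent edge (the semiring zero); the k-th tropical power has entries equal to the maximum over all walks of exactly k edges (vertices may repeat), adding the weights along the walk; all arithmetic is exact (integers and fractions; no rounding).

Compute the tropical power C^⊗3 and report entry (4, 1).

C^⊗2:
  [6, 7, -13, -1, 5]
  [7, -3, -6, 6, 12]
  [16, -7, -5, 5, 8]
  [3, 1, -10, 2, 8]
  [9, -4, -12, 0, 6]
C^⊗3:
  [14, 7, -7, 5, 11]
  [13, 14, -6, 6, 12]
  [16, 10, 3, 15, 21]
  [9, 10, -10, 2, 8]
  [9, 8, -4, 8, 14]
Key observation: the optimum is the walk 4->0->4->1, with weight 1 + 5 + 2 = 8.
Optimal value attained by: walk 4->0->4->1.
Answer: (C^⊗3)[4][1] = 8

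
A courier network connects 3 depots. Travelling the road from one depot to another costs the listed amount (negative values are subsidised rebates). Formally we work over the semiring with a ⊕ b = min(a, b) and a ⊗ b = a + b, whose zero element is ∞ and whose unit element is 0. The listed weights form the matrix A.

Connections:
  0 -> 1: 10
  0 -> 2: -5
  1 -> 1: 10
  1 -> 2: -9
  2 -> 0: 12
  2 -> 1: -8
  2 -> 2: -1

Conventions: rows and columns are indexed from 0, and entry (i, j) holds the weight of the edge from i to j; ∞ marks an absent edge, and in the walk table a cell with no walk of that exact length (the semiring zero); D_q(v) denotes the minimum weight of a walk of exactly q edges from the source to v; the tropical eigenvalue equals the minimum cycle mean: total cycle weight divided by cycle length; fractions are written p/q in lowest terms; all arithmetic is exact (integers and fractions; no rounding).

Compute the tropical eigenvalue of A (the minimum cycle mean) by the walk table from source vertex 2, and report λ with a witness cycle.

q=0: [∞, ∞, 0]
q=1: [12, -8, -1]
q=2: [11, -9, -17]
q=3: [-5, -25, -18]
Optimal cycle mean attained by: cycle 1->2->1, total (-9) + (-8), length 2.
Answer: λ = -17/2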